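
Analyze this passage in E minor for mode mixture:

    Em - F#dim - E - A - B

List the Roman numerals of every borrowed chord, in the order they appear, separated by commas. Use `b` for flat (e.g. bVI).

I, IV

The diatonic triads in E minor (with V from harmonic minor) are Em, F#dim, G, Am, B, C, D. Em, F#dim and B all belong to that set. But E (E–G#–B) is foreign: the diatonic i on degree 1 is Em, whereas E comes from E major. It is labeled I. A (A–C#–E) is not: scale degree 4 in E minor carries Am (iv). In E major the chord on that degree is A, so here it functions as IV, borrowed from the parallel major.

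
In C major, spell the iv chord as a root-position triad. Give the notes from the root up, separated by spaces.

F Ab C

The root, F, is scale degree 4 — the same note in C major and C minor; only the chord quality changes. Stacking thirds in C minor on F gives F–Ab–C.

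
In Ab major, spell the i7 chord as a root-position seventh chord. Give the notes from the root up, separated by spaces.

i7 is built on scale degree 1, which is Ab in both Ab major and its parallel. Building the minor-seventh chord from the parallel minor on Ab: Ab–Cb–Eb–Gb.

Ab Cb Eb Gb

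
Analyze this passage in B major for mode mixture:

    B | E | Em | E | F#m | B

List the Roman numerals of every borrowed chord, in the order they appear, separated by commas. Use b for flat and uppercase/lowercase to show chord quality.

iv, v

The diatonic triads in B major are B, C#m, D#m, E, F#, G#m, A#dim. B and E are both diatonic. Em (E–G–B) doesn't fit — on degree 4 B major would have E (IV). Em is the degree-4 chord of B minor, so it is the borrowed iv. But F#m (F#–A–C#) is foreign: the diatonic V on degree 5 is F#, whereas F#m comes from B minor. It is labeled v.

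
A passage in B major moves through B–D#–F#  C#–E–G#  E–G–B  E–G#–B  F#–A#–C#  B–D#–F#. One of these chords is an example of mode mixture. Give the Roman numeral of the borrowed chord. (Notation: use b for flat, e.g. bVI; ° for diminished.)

B major has the diatonic set B, C#m, D#m, E, F#, G#m, A#dim. B–D#–F# = B, C#–E–G# = C#m, E–G#–B = E and F#–A#–C# = F# all belong to that set. E–G–B is not: scale degree 4 in B major carries E (IV). In B minor the chord on that degree is Em, so here it functions as iv, borrowed from the parallel minor.

iv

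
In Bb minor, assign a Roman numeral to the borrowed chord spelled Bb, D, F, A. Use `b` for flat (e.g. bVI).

Bb is scale degree 1 in Bb minor. The diatonic chord on degree 1 would be Bbm (i), but Bb–D–F–A is the major-seventh chord from Bb major. As a borrowed chord it is labeled Imaj7.

Imaj7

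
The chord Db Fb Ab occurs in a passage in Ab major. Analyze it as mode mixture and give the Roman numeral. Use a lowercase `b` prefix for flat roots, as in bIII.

The root Db is the diatonic 4th degree of Ab major; the borrowing shows in the chord quality. Db–Fb–Ab is a minor chord — the form found in Ab minor, not the diatonic IV (Db). Borrowed into Ab major it is written iv.

iv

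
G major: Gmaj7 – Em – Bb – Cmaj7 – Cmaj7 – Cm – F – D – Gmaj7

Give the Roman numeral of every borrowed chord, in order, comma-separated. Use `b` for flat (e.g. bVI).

bIII, iv, bVII

In G major the diatonic chords are G, Am, Bm, C, D, Em, F#dim. Gmaj7, Em, Cmaj7 and D are all diatonic. Bb (Bb–D–F) is not: scale degree 3 in G major carries Bm (iii). In G minor the chord on that degree is Bb, so here it functions as bIII, borrowed from the parallel minor. Cm (C–Eb–G) doesn't fit — on degree 4 G major would have C (IV). Cm is the degree-4 chord of G minor, so it is the borrowed iv. F (F–A–C) doesn't fit — on degree 7 G major would have F#dim (vii°). F is the degree-7 chord of G minor, so it is the borrowed bVII.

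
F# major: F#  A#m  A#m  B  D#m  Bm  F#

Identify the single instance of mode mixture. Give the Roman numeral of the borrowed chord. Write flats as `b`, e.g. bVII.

F# major has the diatonic set F#, G#m, A#m, B, C#, D#m, E#dim. Of the given chords, F#, A#m, B and D#m are diatonic. Bm (B–D–F#) doesn't fit — on degree 4 F# major would have B (IV). Bm is the degree-4 chord of F# minor, so it is the borrowed iv.

iv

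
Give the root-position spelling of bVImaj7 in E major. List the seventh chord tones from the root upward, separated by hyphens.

C-E-G-B

bVImaj7 is built on the lowered scale degree 6. In E major degree 6 is C#; lowered it becomes C. Stacking thirds in E minor on C gives C–E–G–B.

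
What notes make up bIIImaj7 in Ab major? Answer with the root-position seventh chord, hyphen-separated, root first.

Cb-Eb-Gb-Bb

The root of bIIImaj7 is the lowered 3rd degree: C becomes Cb. In Ab minor the chord on Cb is Cb–Eb–Gb–Bb.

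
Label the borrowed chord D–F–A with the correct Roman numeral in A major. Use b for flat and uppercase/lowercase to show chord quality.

iv

D is scale degree 4 in A major. Diatonically A major has D (IV) on that degree; D–F–A is instead the minor chord native to A minor, so it takes the label iv.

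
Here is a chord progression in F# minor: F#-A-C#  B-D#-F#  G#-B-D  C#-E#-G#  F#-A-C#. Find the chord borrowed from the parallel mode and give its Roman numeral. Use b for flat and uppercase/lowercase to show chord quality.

IV

In F# minor (with V from harmonic minor) the diatonic chords are F#m, G#dim, A, Bm, C#, D, E. Of the given chords, F#–A–C# = F#m, G#–B–D = G#dim and C#–E#–G# = C# are diatonic. B–D#–F# doesn't fit — on degree 4 F# minor would have Bm (iv). B is the degree-4 chord of F# major, so it is the borrowed IV.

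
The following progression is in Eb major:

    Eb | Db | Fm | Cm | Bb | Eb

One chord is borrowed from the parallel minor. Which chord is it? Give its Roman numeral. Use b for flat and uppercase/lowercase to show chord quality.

Eb major has the diatonic set Eb, Fm, Gm, Ab, Bb, Cm, Ddim. Eb, Fm, Cm and Bb all belong to that set. But Db (Db–F–Ab) is foreign: the diatonic vii° on degree 7 is Ddim, whereas Db comes from Eb minor. It is labeled bVII.

bVII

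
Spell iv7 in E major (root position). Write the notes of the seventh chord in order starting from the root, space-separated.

The root, A, is scale degree 4 — the same note in E major and E minor; only the chord quality changes. In E minor the chord on A is A–C–E–G.

A C E G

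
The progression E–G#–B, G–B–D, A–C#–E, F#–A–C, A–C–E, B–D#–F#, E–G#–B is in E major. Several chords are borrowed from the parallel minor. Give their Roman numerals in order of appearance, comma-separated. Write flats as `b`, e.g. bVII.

bIII, ii°, iv

The diatonic triads in E major are E, F#m, G#m, A, B, C#m, D#dim. E–G#–B = E, A–C#–E = A and B–D#–F# = B are all diatonic. But G–B–D is foreign: the diatonic iii on degree 3 is G#m, whereas G comes from E minor. It is labeled bIII. But F#–A–C is foreign: the diatonic ii on degree 2 is F#m, whereas F#dim comes from E minor. It is labeled ii°. A–C–E doesn't fit — on degree 4 E major would have A (IV). Am is the degree-4 chord of E minor, so it is the borrowed iv.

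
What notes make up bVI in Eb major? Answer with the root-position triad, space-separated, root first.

Cb Eb Gb

Scale degree 6 in Eb major is C. bVI uses the lowered form, Cb, taken from Eb minor. Stacking thirds in Eb minor on Cb gives Cb–Eb–Gb.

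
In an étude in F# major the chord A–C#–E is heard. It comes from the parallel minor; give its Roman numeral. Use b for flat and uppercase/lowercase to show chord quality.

bIII

In F# major scale degree 3 is A#; A is its lowered form, from F# minor. Diatonically F# major has A#m (iii) on that degree; A–C#–E is instead the major chord native to F# minor, so it takes the label bIII.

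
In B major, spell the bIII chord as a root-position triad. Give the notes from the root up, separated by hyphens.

bIII is built on the lowered scale degree 3. In B major degree 3 is D#; lowered it becomes D. Stacking thirds in B minor on D gives D–F#–A.

D-F#-A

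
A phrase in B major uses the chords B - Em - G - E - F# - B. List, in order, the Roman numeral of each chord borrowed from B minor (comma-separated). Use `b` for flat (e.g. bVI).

iv, bVI

B major has the diatonic set B, C#m, D#m, E, F#, G#m, A#dim. B, E and F# are all diatonic. But Em (E–G–B) is foreign: the diatonic IV on degree 4 is E, whereas Em comes from B minor. It is labeled iv. But G (G–B–D) is foreign: the diatonic vi on degree 6 is G#m, whereas G comes from B minor. It is labeled bVI.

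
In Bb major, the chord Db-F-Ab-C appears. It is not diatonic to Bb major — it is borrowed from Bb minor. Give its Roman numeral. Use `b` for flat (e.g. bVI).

bIIImaj7

In Bb major scale degree 3 is D; Db is its lowered form, from Bb minor. Diatonically Bb major has Dm (iii) on that degree; Db–F–Ab–C is instead the major-seventh chord native to Bb minor, so it takes the label bIIImaj7.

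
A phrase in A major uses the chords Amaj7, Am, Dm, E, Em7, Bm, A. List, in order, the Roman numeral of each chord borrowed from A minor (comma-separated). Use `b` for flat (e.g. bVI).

i, iv, v7

A major has the diatonic set A, Bm, C#m, D, E, F#m, G#dim. Of the given chords, Amaj7, E, Bm and A are diatonic. Am (A–C–E) is not: scale degree 1 in A major carries A (I). In A minor the chord on that degree is Am, so here it functions as i, borrowed from the parallel minor. Dm (D–F–A) doesn't fit — on degree 4 A major would have D (IV). Dm is the degree-4 chord of A minor, so it is the borrowed iv. But Em7 (E–G–B–D) is foreign: the diatonic V on degree 5 is E, whereas Em7 comes from A minor. It is labeled v7.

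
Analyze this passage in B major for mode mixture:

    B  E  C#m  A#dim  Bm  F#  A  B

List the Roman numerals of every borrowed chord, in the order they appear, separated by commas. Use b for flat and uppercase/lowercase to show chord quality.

i, bVII

In B major the diatonic chords are B, C#m, D#m, E, F#, G#m, A#dim. B, E, C#m, A#dim and F# all belong to that set. Bm (B–D–F#) doesn't fit — on degree 1 B major would have B (I). Bm is the degree-1 chord of B minor, so it is the borrowed i. A (A–C#–E) doesn't fit — on degree 7 B major would have A#dim (vii°). A is the degree-7 chord of B minor, so it is the borrowed bVII.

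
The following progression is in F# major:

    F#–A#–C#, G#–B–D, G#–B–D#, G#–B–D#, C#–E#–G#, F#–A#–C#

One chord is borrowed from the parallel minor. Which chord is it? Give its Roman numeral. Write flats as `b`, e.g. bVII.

ii°

F# major has the diatonic set F#, G#m, A#m, B, C#, D#m, E#dim. F#–A#–C# = F#, G#–B–D# = G#m and C#–E#–G# = C# are all diatonic. But G#–B–D is foreign: the diatonic ii on degree 2 is G#m, whereas G#dim comes from F# minor. It is labeled ii°.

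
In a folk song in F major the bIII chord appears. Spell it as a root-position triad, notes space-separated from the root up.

Ab C Eb

bIII is built on the lowered scale degree 3. In F major degree 3 is A; lowered it becomes Ab. Stacking thirds in F minor on Ab gives Ab–C–Eb.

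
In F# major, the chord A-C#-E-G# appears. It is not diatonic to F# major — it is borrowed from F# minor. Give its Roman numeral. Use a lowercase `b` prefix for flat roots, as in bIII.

In F# major scale degree 3 is A#; A is its lowered form, from F# minor. A–C#–E–G# is a major-seventh chord — the form found in F# minor, not the diatonic iii (A#m). Borrowed into F# major it is written bIIImaj7.

bIIImaj7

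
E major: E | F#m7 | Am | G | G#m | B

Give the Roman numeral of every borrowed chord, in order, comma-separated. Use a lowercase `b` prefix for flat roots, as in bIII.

iv, bIII

The diatonic triads in E major are E, F#m, G#m, A, B, C#m, D#dim. E, F#m7, G#m and B are all diatonic. But Am (A–C–E) is foreign: the diatonic IV on degree 4 is A, whereas Am comes from E minor. It is labeled iv. G (G–B–D) doesn't fit — on degree 3 E major would have G#m (iii). G is the degree-3 chord of E minor, so it is the borrowed bIII.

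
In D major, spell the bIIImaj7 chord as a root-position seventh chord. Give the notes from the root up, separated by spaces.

F A C E

Scale degree 3 in D major is F#. bIIImaj7 uses the lowered form, F, taken from D minor. Building the major-seventh chord from the parallel minor on F: F–A–C–E.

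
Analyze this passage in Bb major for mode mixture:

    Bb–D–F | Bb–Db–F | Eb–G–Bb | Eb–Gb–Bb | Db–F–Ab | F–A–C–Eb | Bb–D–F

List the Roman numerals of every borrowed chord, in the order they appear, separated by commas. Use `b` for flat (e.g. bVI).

The diatonic triads in Bb major are Bb, Cm, Dm, Eb, F, Gm, Adim. Bb–D–F = Bb, Eb–G–Bb = Eb and F–A–C–Eb = F7 are all diatonic. Bb–Db–F doesn't fit — on degree 1 Bb major would have Bb (I). Bbm is the degree-1 chord of Bb minor, so it is the borrowed i. Eb–Gb–Bb doesn't fit — on degree 4 Bb major would have Eb (IV). Ebm is the degree-4 chord of Bb minor, so it is the borrowed iv. But Db–F–Ab is foreign: the diatonic iii on degree 3 is Dm, whereas Db comes from Bb minor. It is labeled bIII.

i, iv, bIII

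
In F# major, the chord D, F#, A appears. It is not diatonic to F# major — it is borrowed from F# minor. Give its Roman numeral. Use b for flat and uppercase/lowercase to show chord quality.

In F# major scale degree 6 is D#; D is its lowered form, from F# minor. Diatonically F# major has D#m (vi) on that degree; D–F#–A is instead the major chord native to F# minor, so it takes the label bVI.

bVI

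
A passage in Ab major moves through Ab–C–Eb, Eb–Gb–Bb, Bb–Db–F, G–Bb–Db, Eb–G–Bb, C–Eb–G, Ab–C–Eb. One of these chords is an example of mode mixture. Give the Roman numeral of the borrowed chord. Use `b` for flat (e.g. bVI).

v

Ab major has the diatonic set Ab, Bbm, Cm, Db, Eb, Fm, Gdim. Of the given chords, Ab–C–Eb = Ab, Bb–Db–F = Bbm, G–Bb–Db = Gdim, Eb–G–Bb = Eb and C–Eb–G = Cm are diatonic. Eb–Gb–Bb is not: scale degree 5 in Ab major carries Eb (V). In Ab minor the chord on that degree is Ebm, so here it functions as v, borrowed from the parallel minor.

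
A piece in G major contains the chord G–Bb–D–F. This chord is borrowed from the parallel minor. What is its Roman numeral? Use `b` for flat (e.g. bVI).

i7

The root G is the diatonic 1st degree of G major; the borrowing shows in the chord quality. The diatonic chord on degree 1 would be G (I), but G–Bb–D–F is the minor-seventh chord from G minor. As a borrowed chord it is labeled i7.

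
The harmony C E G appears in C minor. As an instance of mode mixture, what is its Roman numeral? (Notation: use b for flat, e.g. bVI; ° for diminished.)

C is scale degree 1 in C minor. The diatonic chord on degree 1 would be Cm (i), but C–E–G is the major chord from C major. As a borrowed chord it is labeled I.

I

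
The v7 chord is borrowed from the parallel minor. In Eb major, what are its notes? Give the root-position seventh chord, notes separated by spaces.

Bb Db F Ab

v7 is built on scale degree 5, which is Bb in both Eb major and its parallel. Stacking thirds in Eb minor on Bb gives Bb–Db–F–Ab.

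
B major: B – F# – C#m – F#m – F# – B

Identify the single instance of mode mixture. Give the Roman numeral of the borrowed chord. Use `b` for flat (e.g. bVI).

v

B major has the diatonic set B, C#m, D#m, E, F#, G#m, A#dim. B, F# and C#m all belong to that set. F#m (F#–A–C#) doesn't fit — on degree 5 B major would have F# (V). F#m is the degree-5 chord of B minor, so it is the borrowed v.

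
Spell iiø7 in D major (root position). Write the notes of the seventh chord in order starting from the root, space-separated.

The root, E, is scale degree 2 — the same note in D major and D minor; only the chord quality changes. In D minor the chord on E is E–G–Bb–D.

E G Bb D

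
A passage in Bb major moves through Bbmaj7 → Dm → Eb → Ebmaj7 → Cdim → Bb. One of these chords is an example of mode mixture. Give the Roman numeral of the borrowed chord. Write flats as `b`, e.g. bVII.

The diatonic triads in Bb major are Bb, Cm, Dm, Eb, F, Gm, Adim. Of the given chords, Bbmaj7, Dm, Eb, Ebmaj7 and Bb are diatonic. Cdim (C–Eb–Gb) is not: scale degree 2 in Bb major carries Cm (ii). In Bb minor the chord on that degree is Cdim, so here it functions as ii°, borrowed from the parallel minor.

ii°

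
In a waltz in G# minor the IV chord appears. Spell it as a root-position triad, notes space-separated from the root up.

C# E# G#

IV is built on scale degree 4, which is C# in both G# minor and its parallel. Building the major chord from the parallel major on C#: C#–E#–G#.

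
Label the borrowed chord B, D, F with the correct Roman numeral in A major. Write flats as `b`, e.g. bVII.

ii°

The root B is the diatonic 2nd degree of A major; the borrowing shows in the chord quality. The diatonic chord on degree 2 would be Bm (ii), but B–D–F is the diminished chord from A minor. As a borrowed chord it is labeled ii°.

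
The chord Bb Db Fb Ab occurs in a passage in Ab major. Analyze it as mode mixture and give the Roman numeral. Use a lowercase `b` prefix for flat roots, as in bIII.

iiø7

Bb is scale degree 2 in Ab major. Bb–Db–Fb–Ab is a half-diminished-seventh chord — the form found in Ab minor, not the diatonic ii (Bbm). Borrowed into Ab major it is written iiø7.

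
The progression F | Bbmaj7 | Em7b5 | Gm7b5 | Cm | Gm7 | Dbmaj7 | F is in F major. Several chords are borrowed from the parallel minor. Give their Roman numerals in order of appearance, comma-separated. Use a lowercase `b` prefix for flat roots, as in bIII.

iiø7, v, bVImaj7

In F major the diatonic chords are F, Gm, Am, Bb, C, Dm, Edim. F, Bbmaj7, Em7b5 and Gm7 are all diatonic. Gm7b5 (G–Bb–Db–F) doesn't fit — on degree 2 F major would have Gm (ii). Gm7b5 is the degree-2 chord of F minor, so it is the borrowed iiø7. But Cm (C–Eb–G) is foreign: the diatonic V on degree 5 is C, whereas Cm comes from F minor. It is labeled v. Dbmaj7 (Db–F–Ab–C) is not: scale degree 6 in F major carries Dm (vi). In F minor the chord on that degree is Dbmaj7, so here it functions as bVImaj7, borrowed from the parallel minor.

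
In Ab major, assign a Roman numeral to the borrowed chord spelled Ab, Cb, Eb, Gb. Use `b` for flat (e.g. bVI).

i7

The root Ab is the diatonic 1st degree of Ab major; the borrowing shows in the chord quality. Ab–Cb–Eb–Gb is a minor-seventh chord — the form found in Ab minor, not the diatonic I (Ab). Borrowed into Ab major it is written i7.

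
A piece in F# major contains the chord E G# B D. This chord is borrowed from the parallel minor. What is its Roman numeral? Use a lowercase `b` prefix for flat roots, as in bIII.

bVII7

The root E is the lowered 7th scale degree — diatonically F# major has E# there. E–G#–B–D is a dominant-seventh chord — the form found in F# minor, not the diatonic vii° (E#dim). Borrowed into F# major it is written bVII7.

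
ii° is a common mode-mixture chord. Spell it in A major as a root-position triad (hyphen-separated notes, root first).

The root, B, is scale degree 2 — the same note in A major and A minor; only the chord quality changes. Building the diminished chord from the parallel minor on B: B–D–F.

B-D-F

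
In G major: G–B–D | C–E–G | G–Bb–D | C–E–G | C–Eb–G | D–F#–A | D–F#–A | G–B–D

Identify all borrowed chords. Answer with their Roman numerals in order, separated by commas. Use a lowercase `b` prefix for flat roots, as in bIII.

The diatonic triads in G major are G, Am, Bm, C, D, Em, F#dim. G–B–D = G, C–E–G = C and D–F#–A = D are all diatonic. But G–Bb–D is foreign: the diatonic I on degree 1 is G, whereas Gm comes from G minor. It is labeled i. C–Eb–G doesn't fit — on degree 4 G major would have C (IV). Cm is the degree-4 chord of G minor, so it is the borrowed iv.

i, iv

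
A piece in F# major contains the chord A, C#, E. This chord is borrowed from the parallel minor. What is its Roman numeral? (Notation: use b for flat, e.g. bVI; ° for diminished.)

The root A is the lowered 3rd scale degree — diatonically F# major has A# there. The diatonic chord on degree 3 would be A#m (iii), but A–C#–E is the major chord from F# minor. As a borrowed chord it is labeled bIII.

bIII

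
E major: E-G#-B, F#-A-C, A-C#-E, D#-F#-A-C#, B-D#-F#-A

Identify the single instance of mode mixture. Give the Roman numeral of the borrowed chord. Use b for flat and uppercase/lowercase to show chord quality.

ii°

The diatonic triads in E major are E, F#m, G#m, A, B, C#m, D#dim. E–G#–B = E, A–C#–E = A, D#–F#–A–C# = D#m7b5 and B–D#–F#–A = B7 are all diatonic. But F#–A–C is foreign: the diatonic ii on degree 2 is F#m, whereas F#dim comes from E minor. It is labeled ii°.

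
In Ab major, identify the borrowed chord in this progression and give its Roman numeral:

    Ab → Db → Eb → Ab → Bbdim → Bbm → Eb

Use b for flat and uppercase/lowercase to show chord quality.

Ab major has the diatonic set Ab, Bbm, Cm, Db, Eb, Fm, Gdim. Of the given chords, Ab, Db, Eb and Bbm are diatonic. Bbdim (Bb–Db–Fb) is not: scale degree 2 in Ab major carries Bbm (ii). In Ab minor the chord on that degree is Bbdim, so here it functions as ii°, borrowed from the parallel minor.

ii°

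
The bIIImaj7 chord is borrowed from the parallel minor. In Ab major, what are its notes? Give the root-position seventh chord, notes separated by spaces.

Scale degree 3 in Ab major is C. bIIImaj7 uses the lowered form, Cb, taken from Ab minor. In Ab minor the chord on Cb is Cb–Eb–Gb–Bb.

Cb Eb Gb Bb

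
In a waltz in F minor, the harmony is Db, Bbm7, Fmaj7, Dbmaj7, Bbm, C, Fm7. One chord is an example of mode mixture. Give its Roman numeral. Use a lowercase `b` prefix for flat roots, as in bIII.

The diatonic triads in F minor (with V from harmonic minor) are Fm, Gdim, Ab, Bbm, C, Db, Eb. Db, Bbm7, Dbmaj7, Bbm, C and Fm7 all belong to that set. But Fmaj7 (F–A–C–E) is foreign: the diatonic i on degree 1 is Fm, whereas Fmaj7 comes from F major. It is labeled Imaj7.

Imaj7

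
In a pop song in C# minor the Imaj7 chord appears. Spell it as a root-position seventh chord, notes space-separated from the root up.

C# E# G# B#

Imaj7 is built on scale degree 1, which is C# in both C# minor and its parallel. In C# major the chord on C# is C#–E#–G#–B#.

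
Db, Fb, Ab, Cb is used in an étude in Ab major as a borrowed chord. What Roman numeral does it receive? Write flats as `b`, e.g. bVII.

The root Db is the diatonic 4th degree of Ab major; the borrowing shows in the chord quality. The diatonic chord on degree 4 would be Db (IV), but Db–Fb–Ab–Cb is the minor-seventh chord from Ab minor. As a borrowed chord it is labeled iv7.

iv7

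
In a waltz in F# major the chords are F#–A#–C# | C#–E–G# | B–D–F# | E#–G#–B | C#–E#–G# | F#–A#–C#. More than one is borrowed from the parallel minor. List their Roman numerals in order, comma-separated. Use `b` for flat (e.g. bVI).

The diatonic triads in F# major are F#, G#m, A#m, B, C#, D#m, E#dim. F#–A#–C# = F#, E#–G#–B = E#dim and C#–E#–G# = C# all belong to that set. C#–E–G# doesn't fit — on degree 5 F# major would have C# (V). C#m is the degree-5 chord of F# minor, so it is the borrowed v. B–D–F# is not: scale degree 4 in F# major carries B (IV). In F# minor the chord on that degree is Bm, so here it functions as iv, borrowed from the parallel minor.

v, iv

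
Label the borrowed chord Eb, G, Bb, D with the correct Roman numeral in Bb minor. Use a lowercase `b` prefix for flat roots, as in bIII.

Eb is scale degree 4 in Bb minor. Eb–G–Bb–D is a major-seventh chord — the form found in Bb major, not the diatonic iv (Ebm). Borrowed into Bb minor it is written IVmaj7.

IVmaj7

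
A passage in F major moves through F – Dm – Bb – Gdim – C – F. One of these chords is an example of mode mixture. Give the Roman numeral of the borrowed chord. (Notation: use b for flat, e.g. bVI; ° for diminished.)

In F major the diatonic chords are F, Gm, Am, Bb, C, Dm, Edim. Of the given chords, F, Dm, Bb and C are diatonic. Gdim (G–Bb–Db) is not: scale degree 2 in F major carries Gm (ii). In F minor the chord on that degree is Gdim, so here it functions as ii°, borrowed from the parallel minor.

ii°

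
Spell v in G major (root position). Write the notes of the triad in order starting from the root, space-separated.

The root, D, is scale degree 5 — the same note in G major and G minor; only the chord quality changes. Building the minor chord from the parallel minor on D: D–F–A.

D F A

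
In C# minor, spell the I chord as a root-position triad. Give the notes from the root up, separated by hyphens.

The root, C#, is scale degree 1 — the same note in C# minor and C# major; only the chord quality changes. Stacking thirds in C# major on C# gives C#–E#–G#.

C#-E#-G#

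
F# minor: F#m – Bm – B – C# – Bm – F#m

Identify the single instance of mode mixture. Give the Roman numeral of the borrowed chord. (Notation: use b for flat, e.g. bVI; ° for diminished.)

The diatonic triads in F# minor (with V from harmonic minor) are F#m, G#dim, A, Bm, C#, D, E. Of the given chords, F#m, Bm and C# are diatonic. B (B–D#–F#) is not: scale degree 4 in F# minor carries Bm (iv). In F# major the chord on that degree is B, so here it functions as IV, borrowed from the parallel major.

IV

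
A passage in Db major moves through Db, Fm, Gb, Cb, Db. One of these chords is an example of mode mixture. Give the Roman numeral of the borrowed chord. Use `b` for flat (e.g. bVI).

In Db major the diatonic chords are Db, Ebm, Fm, Gb, Ab, Bbm, Cdim. Db, Fm and Gb are all diatonic. Cb (Cb–Eb–Gb) doesn't fit — on degree 7 Db major would have Cdim (vii°). Cb is the degree-7 chord of Db minor, so it is the borrowed bVII.

bVII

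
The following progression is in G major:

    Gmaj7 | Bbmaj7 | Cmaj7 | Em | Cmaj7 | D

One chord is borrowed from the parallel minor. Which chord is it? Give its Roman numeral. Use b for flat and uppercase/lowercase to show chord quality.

The diatonic triads in G major are G, Am, Bm, C, D, Em, F#dim. Gmaj7, Cmaj7, Em and D all belong to that set. Bbmaj7 (Bb–D–F–A) is not: scale degree 3 in G major carries Bm (iii). In G minor the chord on that degree is Bbmaj7, so here it functions as bIIImaj7, borrowed from the parallel minor.

bIIImaj7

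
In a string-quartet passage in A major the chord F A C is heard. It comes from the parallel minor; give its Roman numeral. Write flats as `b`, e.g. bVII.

The root F is the lowered 6th scale degree — diatonically A major has F# there. The diatonic chord on degree 6 would be F#m (vi), but F–A–C is the major chord from A minor. As a borrowed chord it is labeled bVI.

bVI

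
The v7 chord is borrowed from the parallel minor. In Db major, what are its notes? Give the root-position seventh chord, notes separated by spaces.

Ab Cb Eb Gb

The root, Ab, is scale degree 5 — the same note in Db major and Db minor; only the chord quality changes. Building the minor-seventh chord from the parallel minor on Ab: Ab–Cb–Eb–Gb.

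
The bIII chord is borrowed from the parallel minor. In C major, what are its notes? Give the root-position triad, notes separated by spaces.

Eb G Bb

bIII is built on the lowered scale degree 3. In C major degree 3 is E; lowered it becomes Eb. Stacking thirds in C minor on Eb gives Eb–G–Bb.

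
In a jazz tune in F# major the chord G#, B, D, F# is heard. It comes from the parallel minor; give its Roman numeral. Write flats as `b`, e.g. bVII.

iiø7

G# is scale degree 2 in F# major. The diatonic chord on degree 2 would be G#m (ii), but G#–B–D–F# is the half-diminished-seventh chord from F# minor. As a borrowed chord it is labeled iiø7.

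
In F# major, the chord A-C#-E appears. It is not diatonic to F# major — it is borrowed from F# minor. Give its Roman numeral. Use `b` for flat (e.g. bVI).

bIII

The root A is the lowered 3rd scale degree — diatonically F# major has A# there. Diatonically F# major has A#m (iii) on that degree; A–C#–E is instead the major chord native to F# minor, so it takes the label bIII.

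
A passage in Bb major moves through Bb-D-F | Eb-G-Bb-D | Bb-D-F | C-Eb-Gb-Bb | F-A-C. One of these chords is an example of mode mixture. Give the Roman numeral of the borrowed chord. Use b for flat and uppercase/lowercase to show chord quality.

Bb major has the diatonic set Bb, Cm, Dm, Eb, F, Gm, Adim. Of the given chords, Bb–D–F = Bb, Eb–G–Bb–D = Ebmaj7 and F–A–C = F are diatonic. C–Eb–Gb–Bb is not: scale degree 2 in Bb major carries Cm (ii). In Bb minor the chord on that degree is Cm7b5, so here it functions as iiø7, borrowed from the parallel minor.

iiø7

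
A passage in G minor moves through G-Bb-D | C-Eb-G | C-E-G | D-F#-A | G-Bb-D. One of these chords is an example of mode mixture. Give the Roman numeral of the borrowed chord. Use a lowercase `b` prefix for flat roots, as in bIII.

IV

G minor has the diatonic set Gm, Adim, Bb, Cm, D, Eb, F (with V from harmonic minor). G–Bb–D = Gm, C–Eb–G = Cm and D–F#–A = D all belong to that set. But C–E–G is foreign: the diatonic iv on degree 4 is Cm, whereas C comes from G major. It is labeled IV.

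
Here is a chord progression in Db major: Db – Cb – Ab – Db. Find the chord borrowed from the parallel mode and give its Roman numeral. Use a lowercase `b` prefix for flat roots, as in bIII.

Db major has the diatonic set Db, Ebm, Fm, Gb, Ab, Bbm, Cdim. Db and Ab both belong to that set. But Cb (Cb–Eb–Gb) is foreign: the diatonic vii° on degree 7 is Cdim, whereas Cb comes from Db minor. It is labeled bVII.

bVII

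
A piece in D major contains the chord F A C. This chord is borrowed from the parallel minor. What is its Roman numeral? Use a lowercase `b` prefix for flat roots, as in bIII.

The root F is the lowered 3rd scale degree — diatonically D major has F# there. The diatonic chord on degree 3 would be F#m (iii), but F–A–C is the major chord from D minor. As a borrowed chord it is labeled bIII.

bIII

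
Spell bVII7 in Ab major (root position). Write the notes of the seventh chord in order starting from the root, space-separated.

The root of bVII7 is the lowered 7th degree: G becomes Gb. Stacking thirds in Ab minor on Gb gives Gb–Bb–Db–Fb.

Gb Bb Db Fb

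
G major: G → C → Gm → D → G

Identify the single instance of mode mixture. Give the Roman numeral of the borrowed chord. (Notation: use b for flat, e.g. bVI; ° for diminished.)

i

G major has the diatonic set G, Am, Bm, C, D, Em, F#dim. G, C and D are all diatonic. But Gm (G–Bb–D) is foreign: the diatonic I on degree 1 is G, whereas Gm comes from G minor. It is labeled i.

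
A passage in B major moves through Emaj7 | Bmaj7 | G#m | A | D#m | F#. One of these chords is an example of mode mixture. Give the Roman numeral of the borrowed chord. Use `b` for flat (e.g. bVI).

In B major the diatonic chords are B, C#m, D#m, E, F#, G#m, A#dim. Of the given chords, Emaj7, Bmaj7, G#m, D#m and F# are diatonic. But A (A–C#–E) is foreign: the diatonic vii° on degree 7 is A#dim, whereas A comes from B minor. It is labeled bVII.

bVII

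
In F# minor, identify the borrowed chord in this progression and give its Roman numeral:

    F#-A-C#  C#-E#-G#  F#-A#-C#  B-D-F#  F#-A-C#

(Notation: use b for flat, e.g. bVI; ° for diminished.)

I

F# minor has the diatonic set F#m, G#dim, A, Bm, C#, D, E (with V from harmonic minor). F#–A–C# = F#m, C#–E#–G# = C# and B–D–F# = Bm all belong to that set. F#–A#–C# is not: scale degree 1 in F# minor carries F#m (i). In F# major the chord on that degree is F#, so here it functions as I, borrowed from the parallel major.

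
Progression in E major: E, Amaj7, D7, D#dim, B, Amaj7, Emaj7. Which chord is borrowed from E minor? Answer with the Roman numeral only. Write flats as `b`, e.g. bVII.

In E major the diatonic chords are E, F#m, G#m, A, B, C#m, D#dim. E, Amaj7, D#dim, B and Emaj7 all belong to that set. D7 (D–F#–A–C) is not: scale degree 7 in E major carries D#dim (vii°). In E minor the chord on that degree is D7, so here it functions as bVII7, borrowed from the parallel minor.

bVII7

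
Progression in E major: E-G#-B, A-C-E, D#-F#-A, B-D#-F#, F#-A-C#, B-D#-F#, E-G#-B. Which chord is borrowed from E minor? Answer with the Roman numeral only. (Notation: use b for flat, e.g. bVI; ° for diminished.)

iv

E major has the diatonic set E, F#m, G#m, A, B, C#m, D#dim. E–G#–B = E, D#–F#–A = D#dim, B–D#–F# = B and F#–A–C# = F#m are all diatonic. A–C–E doesn't fit — on degree 4 E major would have A (IV). Am is the degree-4 chord of E minor, so it is the borrowed iv.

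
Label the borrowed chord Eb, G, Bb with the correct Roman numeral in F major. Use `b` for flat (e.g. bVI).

bVII

In F major scale degree 7 is E; Eb is its lowered form, from F minor. Eb–G–Bb is a major chord — the form found in F minor, not the diatonic vii° (Edim). Borrowed into F major it is written bVII.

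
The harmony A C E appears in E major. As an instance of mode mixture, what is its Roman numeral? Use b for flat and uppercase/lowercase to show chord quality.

iv

The root A is the diatonic 4th degree of E major; the borrowing shows in the chord quality. A–C–E is a minor chord — the form found in E minor, not the diatonic IV (A). Borrowed into E major it is written iv.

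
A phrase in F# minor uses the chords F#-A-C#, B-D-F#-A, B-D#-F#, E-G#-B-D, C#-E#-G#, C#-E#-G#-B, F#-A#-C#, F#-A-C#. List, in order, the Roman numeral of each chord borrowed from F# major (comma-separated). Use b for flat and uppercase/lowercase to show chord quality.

IV, I

In F# minor (with V from harmonic minor) the diatonic chords are F#m, G#dim, A, Bm, C#, D, E. F#–A–C# = F#m, B–D–F#–A = Bm7, E–G#–B–D = E7, C#–E#–G# = C# and C#–E#–G#–B = C#7 all belong to that set. B–D#–F# doesn't fit — on degree 4 F# minor would have Bm (iv). B is the degree-4 chord of F# major, so it is the borrowed IV. But F#–A#–C# is foreign: the diatonic i on degree 1 is F#m, whereas F# comes from F# major. It is labeled I.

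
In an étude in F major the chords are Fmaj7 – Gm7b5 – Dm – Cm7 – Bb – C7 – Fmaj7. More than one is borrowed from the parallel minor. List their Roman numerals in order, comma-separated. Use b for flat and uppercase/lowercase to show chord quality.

The diatonic triads in F major are F, Gm, Am, Bb, C, Dm, Edim. Fmaj7, Dm, Bb and C7 are all diatonic. Gm7b5 (G–Bb–Db–F) is not: scale degree 2 in F major carries Gm (ii). In F minor the chord on that degree is Gm7b5, so here it functions as iiø7, borrowed from the parallel minor. Cm7 (C–Eb–G–Bb) doesn't fit — on degree 5 F major would have C (V). Cm7 is the degree-5 chord of F minor, so it is the borrowed v7.

iiø7, v7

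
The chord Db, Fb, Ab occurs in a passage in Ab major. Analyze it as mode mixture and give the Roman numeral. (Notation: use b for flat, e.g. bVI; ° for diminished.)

iv

Db is scale degree 4 in Ab major. Db–Fb–Ab is a minor chord — the form found in Ab minor, not the diatonic IV (Db). Borrowed into Ab major it is written iv.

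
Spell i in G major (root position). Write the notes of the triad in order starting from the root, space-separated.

G Bb D

i is built on scale degree 1, which is G in both G major and its parallel. Stacking thirds in G minor on G gives G–Bb–D.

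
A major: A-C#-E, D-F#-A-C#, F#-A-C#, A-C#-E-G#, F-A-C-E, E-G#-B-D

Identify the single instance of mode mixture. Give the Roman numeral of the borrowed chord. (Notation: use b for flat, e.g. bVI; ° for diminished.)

The diatonic triads in A major are A, Bm, C#m, D, E, F#m, G#dim. A–C#–E = A, D–F#–A–C# = Dmaj7, F#–A–C# = F#m, A–C#–E–G# = Amaj7 and E–G#–B–D = E7 all belong to that set. F–A–C–E doesn't fit — on degree 6 A major would have F#m (vi). Fmaj7 is the degree-6 chord of A minor, so it is the borrowed bVImaj7.

bVImaj7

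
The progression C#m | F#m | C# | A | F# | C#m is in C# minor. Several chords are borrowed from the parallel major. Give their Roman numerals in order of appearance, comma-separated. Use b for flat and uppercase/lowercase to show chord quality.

I, IV

C# minor has the diatonic set C#m, D#dim, E, F#m, G#, A, B (with V from harmonic minor). C#m, F#m and A all belong to that set. C# (C#–E#–G#) is not: scale degree 1 in C# minor carries C#m (i). In C# major the chord on that degree is C#, so here it functions as I, borrowed from the parallel major. F# (F#–A#–C#) is not: scale degree 4 in C# minor carries F#m (iv). In C# major the chord on that degree is F#, so here it functions as IV, borrowed from the parallel major.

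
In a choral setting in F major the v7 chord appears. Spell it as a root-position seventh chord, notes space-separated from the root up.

C Eb G Bb

The root, C, is scale degree 5 — the same note in F major and F minor; only the chord quality changes. In F minor the chord on C is C–Eb–G–Bb.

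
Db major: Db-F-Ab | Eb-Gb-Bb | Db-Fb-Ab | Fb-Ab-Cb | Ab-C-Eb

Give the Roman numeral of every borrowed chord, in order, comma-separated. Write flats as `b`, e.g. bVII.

i, bIII

In Db major the diatonic chords are Db, Ebm, Fm, Gb, Ab, Bbm, Cdim. Of the given chords, Db–F–Ab = Db, Eb–Gb–Bb = Ebm and Ab–C–Eb = Ab are diatonic. But Db–Fb–Ab is foreign: the diatonic I on degree 1 is Db, whereas Dbm comes from Db minor. It is labeled i. But Fb–Ab–Cb is foreign: the diatonic iii on degree 3 is Fm, whereas Fb comes from Db minor. It is labeled bIII.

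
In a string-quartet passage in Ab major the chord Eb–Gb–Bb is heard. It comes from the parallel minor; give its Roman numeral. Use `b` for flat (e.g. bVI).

v

Eb is scale degree 5 in Ab major. The diatonic chord on degree 5 would be Eb (V), but Eb–Gb–Bb is the minor chord from Ab minor. As a borrowed chord it is labeled v.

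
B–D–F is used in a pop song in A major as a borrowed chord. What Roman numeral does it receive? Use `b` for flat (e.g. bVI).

The root B is the diatonic 2nd degree of A major; the borrowing shows in the chord quality. B–D–F is a diminished chord — the form found in A minor, not the diatonic ii (Bm). Borrowed into A major it is written ii°.

ii°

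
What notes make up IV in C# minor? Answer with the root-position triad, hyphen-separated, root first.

IV is built on scale degree 4, which is F# in both C# minor and its parallel. Stacking thirds in C# major on F# gives F#–A#–C#.

F#-A#-C#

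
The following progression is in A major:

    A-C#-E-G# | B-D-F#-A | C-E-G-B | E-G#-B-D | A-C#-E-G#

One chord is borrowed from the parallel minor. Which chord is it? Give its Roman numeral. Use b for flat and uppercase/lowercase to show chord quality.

bIIImaj7

In A major the diatonic chords are A, Bm, C#m, D, E, F#m, G#dim. Of the given chords, A–C#–E–G# = Amaj7, B–D–F#–A = Bm7 and E–G#–B–D = E7 are diatonic. But C–E–G–B is foreign: the diatonic iii on degree 3 is C#m, whereas Cmaj7 comes from A minor. It is labeled bIIImaj7.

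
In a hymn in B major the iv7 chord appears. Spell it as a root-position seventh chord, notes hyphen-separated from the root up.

E-G-B-D

iv7 is built on scale degree 4, which is E in both B major and its parallel. Building the minor-seventh chord from the parallel minor on E: E–G–B–D.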